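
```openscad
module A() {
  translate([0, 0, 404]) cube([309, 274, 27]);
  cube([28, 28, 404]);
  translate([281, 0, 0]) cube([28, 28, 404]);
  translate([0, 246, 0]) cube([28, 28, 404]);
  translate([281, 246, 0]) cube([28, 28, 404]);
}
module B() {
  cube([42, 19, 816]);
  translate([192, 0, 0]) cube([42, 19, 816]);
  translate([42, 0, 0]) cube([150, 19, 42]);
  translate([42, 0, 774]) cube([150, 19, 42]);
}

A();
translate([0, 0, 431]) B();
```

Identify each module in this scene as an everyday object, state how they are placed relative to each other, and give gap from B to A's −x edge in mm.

The picture frame's min-x is at 0; the stool's min-x is 0; gap = 0 mm.

A is a stool. B is a picture frame. The picture frame is on top of the stool. The gap from the picture frame to the stool's −x edge is 0 mm.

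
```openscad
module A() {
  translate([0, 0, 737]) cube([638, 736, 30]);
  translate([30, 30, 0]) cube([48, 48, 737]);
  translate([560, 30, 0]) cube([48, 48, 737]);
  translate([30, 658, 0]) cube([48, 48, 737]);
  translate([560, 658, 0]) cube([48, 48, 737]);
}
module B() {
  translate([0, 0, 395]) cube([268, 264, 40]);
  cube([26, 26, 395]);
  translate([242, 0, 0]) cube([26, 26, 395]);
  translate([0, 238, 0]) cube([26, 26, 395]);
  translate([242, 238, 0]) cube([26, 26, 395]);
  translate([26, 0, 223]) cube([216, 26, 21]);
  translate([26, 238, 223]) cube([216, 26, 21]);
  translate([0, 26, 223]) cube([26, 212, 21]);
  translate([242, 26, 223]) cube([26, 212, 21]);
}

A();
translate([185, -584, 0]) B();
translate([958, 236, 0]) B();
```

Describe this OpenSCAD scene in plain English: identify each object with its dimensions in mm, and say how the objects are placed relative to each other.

A is a table: top 638 mm (x) × 736 mm (y), 30 mm thick, upper face at z = 767 mm, on four 48×48 mm square legs, each inset 30 mm from the nearest pair of top edges, running from z = 0 to the bottom of the top.

B is a simple wooden stool: a rectangular seat 268 mm (x) by 264 mm (y), 40 mm thick, top face at z = 435 mm, on four square legs, each 26×26 mm in cross-section. The legs rest on z = 0, each flush with a corner of the seat. Four stretchers, 26 mm wide and 21 mm tall, connect adjacent legs with their undersides at z = 223 mm, each running between the inner faces of the legs it joins and aligned with the legs' outer faces on the other axis.

Two stools sit around the table at the −y, +x sides.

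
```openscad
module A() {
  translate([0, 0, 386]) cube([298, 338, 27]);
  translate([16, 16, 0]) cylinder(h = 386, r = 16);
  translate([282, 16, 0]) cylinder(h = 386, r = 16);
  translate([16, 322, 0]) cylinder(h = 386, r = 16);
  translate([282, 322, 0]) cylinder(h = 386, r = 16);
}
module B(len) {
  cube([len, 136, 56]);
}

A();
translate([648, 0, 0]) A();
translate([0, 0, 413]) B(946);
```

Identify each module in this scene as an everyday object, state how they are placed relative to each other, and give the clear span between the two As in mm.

A is a stool. B is a beam. A beam spans the tops of two stools. The clear span between the two stools is 350 mm.

Second stool starts at x = 648; first ends at x = 298; clear span = 648 − 298 = 350 mm.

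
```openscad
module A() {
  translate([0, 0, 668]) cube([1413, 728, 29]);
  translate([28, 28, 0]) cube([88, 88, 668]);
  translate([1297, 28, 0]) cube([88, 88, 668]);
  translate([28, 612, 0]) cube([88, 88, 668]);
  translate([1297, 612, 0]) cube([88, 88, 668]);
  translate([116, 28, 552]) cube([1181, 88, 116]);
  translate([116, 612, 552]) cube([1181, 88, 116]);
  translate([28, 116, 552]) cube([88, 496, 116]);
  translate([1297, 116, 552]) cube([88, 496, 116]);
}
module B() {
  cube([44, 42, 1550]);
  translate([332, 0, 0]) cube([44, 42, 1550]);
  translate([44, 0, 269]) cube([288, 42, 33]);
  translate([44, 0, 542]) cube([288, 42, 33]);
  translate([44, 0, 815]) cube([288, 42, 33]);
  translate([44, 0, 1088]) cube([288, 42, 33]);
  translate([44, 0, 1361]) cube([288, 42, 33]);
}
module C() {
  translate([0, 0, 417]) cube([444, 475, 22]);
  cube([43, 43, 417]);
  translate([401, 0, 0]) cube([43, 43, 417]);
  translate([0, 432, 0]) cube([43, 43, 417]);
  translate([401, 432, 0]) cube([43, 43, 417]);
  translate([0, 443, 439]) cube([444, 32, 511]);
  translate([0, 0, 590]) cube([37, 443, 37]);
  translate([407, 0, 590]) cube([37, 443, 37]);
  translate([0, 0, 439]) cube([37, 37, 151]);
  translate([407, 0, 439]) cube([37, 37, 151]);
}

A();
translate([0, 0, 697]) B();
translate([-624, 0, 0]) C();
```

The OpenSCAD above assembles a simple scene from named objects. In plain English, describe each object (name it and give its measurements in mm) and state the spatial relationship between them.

A is a table with a 1413×728 mm rectangular top, 29 mm thick, top surface at z = 697 mm, supported by four 88×88 mm square legs, each inset 28 mm from the nearest pair of top edges, running from the floor. Four apron rails, 88 mm thick and 116 mm tall, run between adjacent legs with their top edges flush with the underside of the top and their outer faces flush with the legs' outer faces.

B is a straight ladder. Two 44×42 mm vertical rails, 1550 mm tall, stand 376 mm apart (outside-to-outside) with their front faces coplanar on the −y side. 5 rungs, each 42 mm deep and 33 mm tall, span between the inner faces of the rails, front faces flush with the rails. The lowest rung's underside is at z = 269 mm and rungs are spaced 273 mm apart (underside to underside).

C is a chair: 444×475 mm seat, 22 mm thick, top at z = 439 mm, on four 43 mm square corner legs flush with the seat edges. A 32 mm thick backrest slab spans the full seat width, extending 511 mm above the seat top, its back face flush with the seat's +y edge. Two armrests of 37×37 mm section run along each side from the seat's front edge to the front of the backrest, top faces 188 mm above the seat top and outer faces flush with the seat's x-edges; a 37×37 mm post under the front of each armrest stands on the seat at the front corner.

The ladder is on top of the table. The chair is on the floor beside the table on its −x side.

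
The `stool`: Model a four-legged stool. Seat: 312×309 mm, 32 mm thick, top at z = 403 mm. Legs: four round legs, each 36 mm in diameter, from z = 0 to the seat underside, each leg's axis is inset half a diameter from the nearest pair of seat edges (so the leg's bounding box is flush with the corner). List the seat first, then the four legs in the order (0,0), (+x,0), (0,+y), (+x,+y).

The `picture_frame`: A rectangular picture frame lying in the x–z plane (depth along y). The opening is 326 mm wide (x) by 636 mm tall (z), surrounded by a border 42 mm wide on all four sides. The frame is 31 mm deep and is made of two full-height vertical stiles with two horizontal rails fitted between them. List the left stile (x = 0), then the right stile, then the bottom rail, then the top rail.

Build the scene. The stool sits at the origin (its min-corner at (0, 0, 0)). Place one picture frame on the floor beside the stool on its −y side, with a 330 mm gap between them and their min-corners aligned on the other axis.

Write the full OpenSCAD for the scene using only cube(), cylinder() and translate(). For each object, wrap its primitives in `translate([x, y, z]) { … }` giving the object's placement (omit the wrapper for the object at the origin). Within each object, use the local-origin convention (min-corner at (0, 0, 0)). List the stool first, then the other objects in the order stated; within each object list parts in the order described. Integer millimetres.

translate([0, 0, 371]) cube([312, 309, 32]);
translate([18, 18, 0]) cylinder(h = 371, r = 18);
translate([294, 18, 0]) cylinder(h = 371, r = 18);
translate([18, 291, 0]) cylinder(h = 371, r = 18);
translate([294, 291, 0]) cylinder(h = 371, r = 18);
translate([0, -361, 0]) {
  cube([42, 31, 720]);
  translate([368, 0, 0]) cube([42, 31, 720]);
  translate([42, 0, 0]) cube([326, 31, 42]);
  translate([42, 0, 678]) cube([326, 31, 42]);
}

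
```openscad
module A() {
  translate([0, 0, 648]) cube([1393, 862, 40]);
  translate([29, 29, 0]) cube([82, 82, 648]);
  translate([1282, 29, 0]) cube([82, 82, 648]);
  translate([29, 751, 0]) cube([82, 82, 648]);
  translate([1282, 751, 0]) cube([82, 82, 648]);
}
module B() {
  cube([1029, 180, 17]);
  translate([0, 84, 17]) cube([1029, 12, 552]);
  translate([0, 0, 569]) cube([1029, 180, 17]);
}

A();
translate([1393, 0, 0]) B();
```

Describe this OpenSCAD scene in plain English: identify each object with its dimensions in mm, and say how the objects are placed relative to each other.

A is a table with a 1393×862 mm rectangular top, 40 mm thick, top surface at z = 688 mm, supported by four 82×82 mm square legs, each inset 29 mm from the nearest pair of top edges, running from the floor.

B is an I-beam lying along x, 1029 mm long. Overall section height 586 mm. Two flanges 180 mm wide (y) and 17 mm thick, one on the floor and one at the top; a web 12 mm thick runs between them, centred on the flange width.

The I-beam is against the table's +x side, with their −y faces flush.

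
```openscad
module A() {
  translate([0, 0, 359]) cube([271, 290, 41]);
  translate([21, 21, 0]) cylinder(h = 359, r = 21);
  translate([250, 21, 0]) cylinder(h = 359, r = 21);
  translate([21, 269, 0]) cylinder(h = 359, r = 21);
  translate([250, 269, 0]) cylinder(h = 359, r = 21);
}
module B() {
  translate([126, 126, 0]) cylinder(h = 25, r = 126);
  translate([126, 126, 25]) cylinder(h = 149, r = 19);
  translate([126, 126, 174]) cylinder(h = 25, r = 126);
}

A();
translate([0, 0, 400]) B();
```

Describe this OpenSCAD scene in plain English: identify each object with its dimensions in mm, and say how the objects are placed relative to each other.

A is a simple wooden stool: a rectangular seat 271 mm (x) by 290 mm (y), 41 mm thick, top face at z = 400 mm, on four round legs, each 42 mm in diameter. The legs rest on z = 0, each leg's axis is inset half a diameter from the nearest pair of seat edges (so the leg's bounding box is flush with the corner).

B is a spool: two coaxial disc flanges of radius 126 mm and thickness 25 mm, joined by a core cylinder of radius 19 mm and height 149 mm. The lower flange rests on z = 0 and the three cylinders share a vertical axis.

The spool is on top of the stool.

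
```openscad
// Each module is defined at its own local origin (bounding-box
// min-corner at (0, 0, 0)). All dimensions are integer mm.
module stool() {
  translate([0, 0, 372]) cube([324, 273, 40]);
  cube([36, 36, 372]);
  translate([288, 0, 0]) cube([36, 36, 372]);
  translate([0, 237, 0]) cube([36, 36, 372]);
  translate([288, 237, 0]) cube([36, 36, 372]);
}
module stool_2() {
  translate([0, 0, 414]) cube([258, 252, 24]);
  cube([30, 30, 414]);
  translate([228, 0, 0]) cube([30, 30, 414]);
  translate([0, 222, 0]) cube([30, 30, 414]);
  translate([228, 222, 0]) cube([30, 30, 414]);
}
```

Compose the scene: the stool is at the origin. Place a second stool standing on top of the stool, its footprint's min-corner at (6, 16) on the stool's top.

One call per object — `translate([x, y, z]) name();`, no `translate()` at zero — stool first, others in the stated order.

stool();
translate([6, 16, 412]) stool_2();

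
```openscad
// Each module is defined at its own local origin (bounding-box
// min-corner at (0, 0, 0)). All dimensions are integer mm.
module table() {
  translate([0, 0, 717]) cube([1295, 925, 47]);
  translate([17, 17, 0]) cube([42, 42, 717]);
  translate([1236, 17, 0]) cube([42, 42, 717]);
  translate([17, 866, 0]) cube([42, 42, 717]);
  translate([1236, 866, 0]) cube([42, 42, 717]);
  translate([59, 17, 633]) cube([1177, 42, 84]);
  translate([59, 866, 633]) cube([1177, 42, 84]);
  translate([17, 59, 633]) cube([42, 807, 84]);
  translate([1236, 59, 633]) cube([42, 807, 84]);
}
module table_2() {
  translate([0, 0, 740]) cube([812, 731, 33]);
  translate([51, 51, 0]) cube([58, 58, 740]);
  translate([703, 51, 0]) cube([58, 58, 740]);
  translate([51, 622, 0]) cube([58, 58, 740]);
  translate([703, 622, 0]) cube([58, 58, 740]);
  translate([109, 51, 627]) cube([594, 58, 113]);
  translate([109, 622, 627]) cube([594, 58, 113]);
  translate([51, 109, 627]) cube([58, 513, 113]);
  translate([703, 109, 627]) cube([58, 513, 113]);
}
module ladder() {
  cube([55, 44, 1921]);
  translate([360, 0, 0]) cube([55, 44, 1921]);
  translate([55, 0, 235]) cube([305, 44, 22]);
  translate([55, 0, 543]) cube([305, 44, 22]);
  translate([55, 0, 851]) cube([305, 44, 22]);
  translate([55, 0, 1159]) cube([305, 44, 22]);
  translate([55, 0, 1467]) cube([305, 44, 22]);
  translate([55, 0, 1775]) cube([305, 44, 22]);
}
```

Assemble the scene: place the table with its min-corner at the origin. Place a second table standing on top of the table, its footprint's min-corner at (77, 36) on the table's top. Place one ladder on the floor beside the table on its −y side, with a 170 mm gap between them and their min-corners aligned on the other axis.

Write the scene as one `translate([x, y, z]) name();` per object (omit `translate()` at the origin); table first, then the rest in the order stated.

table();
translate([77, 36, 764]) table_2();
translate([0, -214, 0]) ladder();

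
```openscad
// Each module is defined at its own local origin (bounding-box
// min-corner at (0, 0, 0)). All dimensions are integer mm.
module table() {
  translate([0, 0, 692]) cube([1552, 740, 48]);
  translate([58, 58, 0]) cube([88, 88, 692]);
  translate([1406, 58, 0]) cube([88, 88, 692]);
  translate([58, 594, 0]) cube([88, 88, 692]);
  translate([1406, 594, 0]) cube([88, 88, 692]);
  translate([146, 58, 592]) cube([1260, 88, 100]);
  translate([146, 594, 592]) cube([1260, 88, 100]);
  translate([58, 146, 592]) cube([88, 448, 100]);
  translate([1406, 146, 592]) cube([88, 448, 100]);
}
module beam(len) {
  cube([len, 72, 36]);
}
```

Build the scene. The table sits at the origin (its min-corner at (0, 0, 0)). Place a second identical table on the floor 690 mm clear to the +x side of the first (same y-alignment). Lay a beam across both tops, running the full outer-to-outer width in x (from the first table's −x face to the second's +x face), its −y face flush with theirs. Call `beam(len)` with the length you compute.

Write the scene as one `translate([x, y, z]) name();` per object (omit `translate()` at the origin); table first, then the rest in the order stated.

table();
translate([2242, 0, 0]) table();
translate([0, 0, 740]) beam(3794);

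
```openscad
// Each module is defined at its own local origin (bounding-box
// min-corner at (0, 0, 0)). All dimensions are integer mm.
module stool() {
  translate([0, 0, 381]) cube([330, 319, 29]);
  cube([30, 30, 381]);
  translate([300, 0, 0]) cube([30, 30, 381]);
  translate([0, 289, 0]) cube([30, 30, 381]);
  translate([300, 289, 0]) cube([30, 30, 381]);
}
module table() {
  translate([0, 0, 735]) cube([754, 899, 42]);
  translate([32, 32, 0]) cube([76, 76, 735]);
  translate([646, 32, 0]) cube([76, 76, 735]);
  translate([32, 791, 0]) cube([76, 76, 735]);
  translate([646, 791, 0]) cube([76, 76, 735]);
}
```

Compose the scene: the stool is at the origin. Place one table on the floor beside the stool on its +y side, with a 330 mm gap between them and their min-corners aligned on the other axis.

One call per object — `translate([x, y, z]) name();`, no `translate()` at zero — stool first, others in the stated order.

stool();
translate([0, 649, 0]) table();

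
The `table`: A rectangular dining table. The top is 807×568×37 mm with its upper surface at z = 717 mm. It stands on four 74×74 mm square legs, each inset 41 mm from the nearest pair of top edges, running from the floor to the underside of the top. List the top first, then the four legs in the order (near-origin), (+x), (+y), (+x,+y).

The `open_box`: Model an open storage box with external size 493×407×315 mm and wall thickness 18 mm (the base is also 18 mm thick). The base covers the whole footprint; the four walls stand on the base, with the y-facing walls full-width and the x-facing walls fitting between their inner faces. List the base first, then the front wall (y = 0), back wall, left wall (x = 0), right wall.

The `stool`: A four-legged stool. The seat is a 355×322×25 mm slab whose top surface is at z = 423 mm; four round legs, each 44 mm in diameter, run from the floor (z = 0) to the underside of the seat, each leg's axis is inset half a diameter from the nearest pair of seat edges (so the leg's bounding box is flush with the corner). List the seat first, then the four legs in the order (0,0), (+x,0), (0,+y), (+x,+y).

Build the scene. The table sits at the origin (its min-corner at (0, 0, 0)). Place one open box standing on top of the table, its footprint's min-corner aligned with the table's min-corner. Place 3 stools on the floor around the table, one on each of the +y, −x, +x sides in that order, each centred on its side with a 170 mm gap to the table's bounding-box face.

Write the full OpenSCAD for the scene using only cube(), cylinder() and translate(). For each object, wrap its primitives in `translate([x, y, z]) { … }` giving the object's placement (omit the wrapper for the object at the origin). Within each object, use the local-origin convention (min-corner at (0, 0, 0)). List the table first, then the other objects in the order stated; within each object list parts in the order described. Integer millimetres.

translate([0, 0, 680]) cube([807, 568, 37]);
translate([41, 41, 0]) cube([74, 74, 680]);
translate([692, 41, 0]) cube([74, 74, 680]);
translate([41, 453, 0]) cube([74, 74, 680]);
translate([692, 453, 0]) cube([74, 74, 680]);
translate([0, 0, 717]) {
  cube([493, 407, 18]);
  translate([0, 0, 18]) cube([493, 18, 297]);
  translate([0, 389, 18]) cube([493, 18, 297]);
  translate([0, 18, 18]) cube([18, 371, 297]);
  translate([475, 18, 18]) cube([18, 371, 297]);
}
translate([226, 738, 0]) {
  translate([0, 0, 398]) cube([355, 322, 25]);
  translate([22, 22, 0]) cylinder(h = 398, r = 22);
  translate([333, 22, 0]) cylinder(h = 398, r = 22);
  translate([22, 300, 0]) cylinder(h = 398, r = 22);
  translate([333, 300, 0]) cylinder(h = 398, r = 22);
}
translate([-525, 123, 0]) {
  translate([0, 0, 398]) cube([355, 322, 25]);
  translate([22, 22, 0]) cylinder(h = 398, r = 22);
  translate([333, 22, 0]) cylinder(h = 398, r = 22);
  translate([22, 300, 0]) cylinder(h = 398, r = 22);
  translate([333, 300, 0]) cylinder(h = 398, r = 22);
}
translate([977, 123, 0]) {
  translate([0, 0, 398]) cube([355, 322, 25]);
  translate([22, 22, 0]) cylinder(h = 398, r = 22);
  translate([333, 22, 0]) cylinder(h = 398, r = 22);
  translate([22, 300, 0]) cylinder(h = 398, r = 22);
  translate([333, 300, 0]) cylinder(h = 398, r = 22);
}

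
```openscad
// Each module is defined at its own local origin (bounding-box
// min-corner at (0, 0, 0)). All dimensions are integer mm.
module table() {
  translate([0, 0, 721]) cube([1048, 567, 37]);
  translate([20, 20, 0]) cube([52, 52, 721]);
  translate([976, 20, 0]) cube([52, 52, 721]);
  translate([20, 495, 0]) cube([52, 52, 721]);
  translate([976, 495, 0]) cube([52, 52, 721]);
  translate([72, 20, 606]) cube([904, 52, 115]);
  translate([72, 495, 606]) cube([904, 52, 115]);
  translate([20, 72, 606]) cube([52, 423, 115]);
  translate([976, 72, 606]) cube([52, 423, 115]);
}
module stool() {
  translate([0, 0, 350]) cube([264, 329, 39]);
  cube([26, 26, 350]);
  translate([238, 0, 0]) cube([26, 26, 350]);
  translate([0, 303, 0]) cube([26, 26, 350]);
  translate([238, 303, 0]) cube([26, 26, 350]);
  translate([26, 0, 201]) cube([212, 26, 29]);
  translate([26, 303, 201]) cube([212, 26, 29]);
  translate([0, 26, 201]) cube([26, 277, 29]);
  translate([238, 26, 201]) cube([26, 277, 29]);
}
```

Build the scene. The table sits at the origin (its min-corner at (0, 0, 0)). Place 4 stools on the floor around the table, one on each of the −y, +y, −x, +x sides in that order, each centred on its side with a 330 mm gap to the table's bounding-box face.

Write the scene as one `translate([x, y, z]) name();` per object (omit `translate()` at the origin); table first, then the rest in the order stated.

table();
translate([392, -659, 0]) stool();
translate([392, 897, 0]) stool();
translate([-594, 119, 0]) stool();
translate([1378, 119, 0]) stool();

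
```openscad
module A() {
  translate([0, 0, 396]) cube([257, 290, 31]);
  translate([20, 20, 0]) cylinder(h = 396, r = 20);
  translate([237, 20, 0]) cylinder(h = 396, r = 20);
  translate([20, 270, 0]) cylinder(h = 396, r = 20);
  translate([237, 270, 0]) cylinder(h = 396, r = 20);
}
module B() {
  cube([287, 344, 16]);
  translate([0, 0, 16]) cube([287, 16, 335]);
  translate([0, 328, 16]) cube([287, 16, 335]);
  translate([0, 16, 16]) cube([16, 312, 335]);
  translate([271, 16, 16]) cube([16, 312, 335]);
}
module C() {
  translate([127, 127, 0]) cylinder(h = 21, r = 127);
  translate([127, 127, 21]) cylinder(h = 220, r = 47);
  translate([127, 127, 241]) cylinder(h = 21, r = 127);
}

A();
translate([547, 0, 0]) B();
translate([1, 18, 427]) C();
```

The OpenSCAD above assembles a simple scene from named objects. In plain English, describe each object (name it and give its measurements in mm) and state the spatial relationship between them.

A is a four-legged stool. The seat is 257×290 mm, 31 mm thick, top at z = 427 mm. It stands on four round legs, each 40 mm in diameter, from z = 0 to the seat underside, each leg's axis is inset half a diameter from the nearest pair of seat edges (so the leg's bounding box is flush with the corner).

B is an open storage box with external size 287×344×351 mm and wall thickness 16 mm (the base is also 16 mm thick). The base covers the whole footprint; the four walls stand on the base, with the y-facing walls full-width and the x-facing walls fitting between their inner faces.

C is a spool: two coaxial disc flanges of radius 127 mm and thickness 21 mm, joined by a core cylinder of radius 47 mm and height 220 mm. The lower flange rests on z = 0 and the three cylinders share a vertical axis.

The open box is on the floor beside the stool on its +x side. The spool is on top of the stool.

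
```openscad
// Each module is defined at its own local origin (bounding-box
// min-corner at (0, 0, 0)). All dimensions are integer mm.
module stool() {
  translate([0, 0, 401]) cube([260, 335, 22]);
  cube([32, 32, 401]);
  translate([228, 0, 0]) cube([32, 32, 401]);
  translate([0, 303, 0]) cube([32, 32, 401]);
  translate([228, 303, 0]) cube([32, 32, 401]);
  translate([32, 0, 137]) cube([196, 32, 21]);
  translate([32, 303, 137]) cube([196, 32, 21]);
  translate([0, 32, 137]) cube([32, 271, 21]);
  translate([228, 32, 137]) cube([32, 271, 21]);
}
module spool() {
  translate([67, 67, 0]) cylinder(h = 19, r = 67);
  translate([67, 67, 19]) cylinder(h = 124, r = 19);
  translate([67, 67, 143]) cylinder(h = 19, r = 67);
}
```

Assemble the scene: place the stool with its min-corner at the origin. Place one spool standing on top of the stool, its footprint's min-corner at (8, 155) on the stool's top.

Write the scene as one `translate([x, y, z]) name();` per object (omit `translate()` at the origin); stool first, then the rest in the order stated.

stool();
translate([8, 155, 423]) spool();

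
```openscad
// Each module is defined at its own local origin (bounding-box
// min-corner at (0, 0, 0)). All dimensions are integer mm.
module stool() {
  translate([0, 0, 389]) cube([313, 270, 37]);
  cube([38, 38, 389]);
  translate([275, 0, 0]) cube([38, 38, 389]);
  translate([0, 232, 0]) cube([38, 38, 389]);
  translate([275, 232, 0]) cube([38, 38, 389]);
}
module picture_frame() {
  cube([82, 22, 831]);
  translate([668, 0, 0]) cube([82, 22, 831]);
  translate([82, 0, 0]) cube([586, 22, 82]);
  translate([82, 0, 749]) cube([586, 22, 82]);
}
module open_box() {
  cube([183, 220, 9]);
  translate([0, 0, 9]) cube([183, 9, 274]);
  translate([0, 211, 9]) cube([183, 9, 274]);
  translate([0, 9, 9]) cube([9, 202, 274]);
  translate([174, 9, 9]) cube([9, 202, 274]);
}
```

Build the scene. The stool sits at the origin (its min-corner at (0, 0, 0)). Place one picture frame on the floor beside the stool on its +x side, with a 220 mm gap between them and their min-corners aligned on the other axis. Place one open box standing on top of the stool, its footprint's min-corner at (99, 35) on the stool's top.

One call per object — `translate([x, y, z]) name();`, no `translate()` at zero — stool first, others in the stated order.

stool();
translate([533, 0, 0]) picture_frame();
translate([99, 35, 426]) open_box();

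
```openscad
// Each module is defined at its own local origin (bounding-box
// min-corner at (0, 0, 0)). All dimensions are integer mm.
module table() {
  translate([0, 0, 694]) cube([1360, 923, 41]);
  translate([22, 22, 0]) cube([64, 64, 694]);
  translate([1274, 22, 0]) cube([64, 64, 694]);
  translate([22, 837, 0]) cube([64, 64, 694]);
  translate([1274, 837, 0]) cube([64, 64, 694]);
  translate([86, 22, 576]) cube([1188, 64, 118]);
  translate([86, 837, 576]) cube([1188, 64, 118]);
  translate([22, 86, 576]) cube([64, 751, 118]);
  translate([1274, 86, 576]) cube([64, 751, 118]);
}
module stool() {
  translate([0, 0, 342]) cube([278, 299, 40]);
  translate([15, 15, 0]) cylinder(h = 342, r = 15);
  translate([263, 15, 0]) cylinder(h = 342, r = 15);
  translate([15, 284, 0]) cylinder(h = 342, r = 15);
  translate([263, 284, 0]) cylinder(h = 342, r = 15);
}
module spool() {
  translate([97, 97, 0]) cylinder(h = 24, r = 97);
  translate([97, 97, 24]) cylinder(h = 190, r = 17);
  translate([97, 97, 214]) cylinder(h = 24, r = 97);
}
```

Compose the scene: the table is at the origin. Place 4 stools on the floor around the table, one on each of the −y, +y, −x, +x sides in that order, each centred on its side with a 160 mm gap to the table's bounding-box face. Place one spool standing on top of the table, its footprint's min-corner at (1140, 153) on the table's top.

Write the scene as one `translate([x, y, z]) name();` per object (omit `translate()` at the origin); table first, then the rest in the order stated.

table();
translate([541, -459, 0]) stool();
translate([541, 1083, 0]) stool();
translate([-438, 312, 0]) stool();
translate([1520, 312, 0]) stool();
translate([1140, 153, 735]) spool();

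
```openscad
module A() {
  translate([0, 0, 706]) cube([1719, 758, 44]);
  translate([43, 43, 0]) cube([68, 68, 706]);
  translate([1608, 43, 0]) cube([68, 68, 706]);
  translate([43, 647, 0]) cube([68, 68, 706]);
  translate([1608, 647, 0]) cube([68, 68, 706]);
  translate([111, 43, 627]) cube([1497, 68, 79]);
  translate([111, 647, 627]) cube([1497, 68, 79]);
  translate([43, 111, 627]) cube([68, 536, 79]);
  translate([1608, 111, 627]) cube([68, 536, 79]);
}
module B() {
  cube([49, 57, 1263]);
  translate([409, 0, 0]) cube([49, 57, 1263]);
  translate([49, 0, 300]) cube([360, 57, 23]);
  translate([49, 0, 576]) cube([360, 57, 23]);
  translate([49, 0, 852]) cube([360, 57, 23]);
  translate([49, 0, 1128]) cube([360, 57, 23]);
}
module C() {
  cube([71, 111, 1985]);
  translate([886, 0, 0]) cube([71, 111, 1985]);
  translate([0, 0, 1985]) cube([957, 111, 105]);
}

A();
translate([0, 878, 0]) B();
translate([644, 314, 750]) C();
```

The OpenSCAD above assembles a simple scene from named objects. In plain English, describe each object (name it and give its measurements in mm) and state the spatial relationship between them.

A is a rectangular dining table. The top is 1719×758×44 mm with its upper surface at z = 750 mm. It stands on four 68×68 mm square legs, each inset 43 mm from the nearest pair of top edges, running from the floor to the underside of the top. Four apron rails, 68 mm thick and 79 mm tall, run between adjacent legs with their top edges flush with the underside of the top and their outer faces flush with the legs' outer faces.

B is a straight ladder. Two 49×57 mm vertical rails, 1263 mm tall, stand 458 mm apart (outside-to-outside) with their front faces coplanar on the −y side. 4 rungs, each 57 mm deep and 23 mm tall, span between the inner faces of the rails, front faces flush with the rails. The lowest rung's underside is at z = 300 mm and rungs are spaced 276 mm apart (underside to underside).

C is a rectangular door frame: two vertical jambs of 71×111 mm section, 1985 mm tall, with a clear opening 815 mm wide between their inner faces. A header 105 mm tall and 111 mm deep lies on top of the jambs and spans the full outside width.

The ladder is on the floor beside the table on its +y side. The door frame is on top of the table.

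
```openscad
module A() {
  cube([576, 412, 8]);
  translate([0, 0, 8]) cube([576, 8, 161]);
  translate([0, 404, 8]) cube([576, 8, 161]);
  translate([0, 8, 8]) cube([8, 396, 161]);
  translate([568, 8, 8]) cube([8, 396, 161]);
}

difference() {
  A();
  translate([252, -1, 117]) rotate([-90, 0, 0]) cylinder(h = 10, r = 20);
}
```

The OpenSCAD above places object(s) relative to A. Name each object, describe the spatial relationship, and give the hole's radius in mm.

A is an open box. The open box has a circular hole through its front wall. The hole's radius is 20 mm.

The subtracted cylinder has r = 20 mm.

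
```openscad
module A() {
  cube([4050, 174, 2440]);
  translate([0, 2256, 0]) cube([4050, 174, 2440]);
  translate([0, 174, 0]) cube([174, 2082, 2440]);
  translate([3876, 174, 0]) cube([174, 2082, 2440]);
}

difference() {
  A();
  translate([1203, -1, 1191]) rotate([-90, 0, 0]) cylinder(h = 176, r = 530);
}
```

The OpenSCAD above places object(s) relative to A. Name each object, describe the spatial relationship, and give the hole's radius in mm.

The subtracted cylinder has r = 530 mm.

A is a house frame. The house frame has a circular hole through its front wall. The hole's radius is 530 mm.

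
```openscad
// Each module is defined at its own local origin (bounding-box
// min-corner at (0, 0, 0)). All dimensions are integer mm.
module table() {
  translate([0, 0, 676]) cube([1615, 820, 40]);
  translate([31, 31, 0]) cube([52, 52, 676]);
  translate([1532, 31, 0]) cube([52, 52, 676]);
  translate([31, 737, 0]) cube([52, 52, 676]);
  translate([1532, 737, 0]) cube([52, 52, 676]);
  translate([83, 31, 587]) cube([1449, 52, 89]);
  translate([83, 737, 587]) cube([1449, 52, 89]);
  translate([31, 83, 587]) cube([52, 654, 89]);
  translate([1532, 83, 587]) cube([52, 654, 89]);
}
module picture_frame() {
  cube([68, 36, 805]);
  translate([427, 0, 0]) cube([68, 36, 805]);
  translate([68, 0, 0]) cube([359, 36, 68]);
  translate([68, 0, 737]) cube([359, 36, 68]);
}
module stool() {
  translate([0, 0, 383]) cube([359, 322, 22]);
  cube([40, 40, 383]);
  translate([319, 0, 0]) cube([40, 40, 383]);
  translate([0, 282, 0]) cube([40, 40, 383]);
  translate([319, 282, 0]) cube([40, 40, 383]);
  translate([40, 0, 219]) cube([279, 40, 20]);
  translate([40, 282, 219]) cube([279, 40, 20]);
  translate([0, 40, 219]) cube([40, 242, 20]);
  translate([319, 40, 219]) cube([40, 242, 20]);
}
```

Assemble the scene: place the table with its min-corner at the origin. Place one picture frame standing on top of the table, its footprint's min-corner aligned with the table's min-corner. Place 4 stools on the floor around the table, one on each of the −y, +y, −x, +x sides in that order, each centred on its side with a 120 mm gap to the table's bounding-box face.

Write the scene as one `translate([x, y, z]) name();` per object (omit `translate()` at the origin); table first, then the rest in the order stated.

table();
translate([0, 0, 716]) picture_frame();
translate([628, -442, 0]) stool();
translate([628, 940, 0]) stool();
translate([-479, 249, 0]) stool();
translate([1735, 249, 0]) stool();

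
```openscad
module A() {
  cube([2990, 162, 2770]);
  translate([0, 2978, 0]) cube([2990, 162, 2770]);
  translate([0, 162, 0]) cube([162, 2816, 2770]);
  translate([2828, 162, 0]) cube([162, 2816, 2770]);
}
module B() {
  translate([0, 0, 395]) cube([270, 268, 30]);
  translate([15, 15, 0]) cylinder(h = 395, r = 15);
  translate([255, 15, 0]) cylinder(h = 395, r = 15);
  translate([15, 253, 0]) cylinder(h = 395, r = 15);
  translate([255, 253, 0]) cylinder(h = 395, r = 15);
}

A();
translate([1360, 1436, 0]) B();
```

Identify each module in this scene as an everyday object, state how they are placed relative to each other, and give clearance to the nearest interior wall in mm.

Clearances: x = 1198, y = 1274; minimum 1198 mm.

A is a house frame. B is a stool. The stool sits inside the house frame, centred. The clearance to the nearest interior wall is 1198 mm.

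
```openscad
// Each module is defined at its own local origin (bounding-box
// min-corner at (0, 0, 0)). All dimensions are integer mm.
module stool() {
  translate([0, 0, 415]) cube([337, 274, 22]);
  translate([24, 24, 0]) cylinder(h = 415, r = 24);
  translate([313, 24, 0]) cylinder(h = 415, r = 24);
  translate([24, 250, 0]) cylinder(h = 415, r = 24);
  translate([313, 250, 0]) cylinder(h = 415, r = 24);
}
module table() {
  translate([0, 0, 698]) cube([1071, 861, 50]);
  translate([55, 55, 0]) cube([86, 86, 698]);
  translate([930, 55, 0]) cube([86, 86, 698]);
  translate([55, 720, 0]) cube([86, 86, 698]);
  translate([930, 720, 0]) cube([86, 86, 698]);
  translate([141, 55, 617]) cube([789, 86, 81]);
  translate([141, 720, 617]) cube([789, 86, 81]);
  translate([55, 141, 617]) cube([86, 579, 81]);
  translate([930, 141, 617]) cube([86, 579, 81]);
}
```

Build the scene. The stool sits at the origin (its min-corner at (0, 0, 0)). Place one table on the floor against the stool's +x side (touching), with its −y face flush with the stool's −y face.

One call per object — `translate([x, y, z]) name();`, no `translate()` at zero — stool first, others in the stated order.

stool();
translate([337, 0, 0]) table();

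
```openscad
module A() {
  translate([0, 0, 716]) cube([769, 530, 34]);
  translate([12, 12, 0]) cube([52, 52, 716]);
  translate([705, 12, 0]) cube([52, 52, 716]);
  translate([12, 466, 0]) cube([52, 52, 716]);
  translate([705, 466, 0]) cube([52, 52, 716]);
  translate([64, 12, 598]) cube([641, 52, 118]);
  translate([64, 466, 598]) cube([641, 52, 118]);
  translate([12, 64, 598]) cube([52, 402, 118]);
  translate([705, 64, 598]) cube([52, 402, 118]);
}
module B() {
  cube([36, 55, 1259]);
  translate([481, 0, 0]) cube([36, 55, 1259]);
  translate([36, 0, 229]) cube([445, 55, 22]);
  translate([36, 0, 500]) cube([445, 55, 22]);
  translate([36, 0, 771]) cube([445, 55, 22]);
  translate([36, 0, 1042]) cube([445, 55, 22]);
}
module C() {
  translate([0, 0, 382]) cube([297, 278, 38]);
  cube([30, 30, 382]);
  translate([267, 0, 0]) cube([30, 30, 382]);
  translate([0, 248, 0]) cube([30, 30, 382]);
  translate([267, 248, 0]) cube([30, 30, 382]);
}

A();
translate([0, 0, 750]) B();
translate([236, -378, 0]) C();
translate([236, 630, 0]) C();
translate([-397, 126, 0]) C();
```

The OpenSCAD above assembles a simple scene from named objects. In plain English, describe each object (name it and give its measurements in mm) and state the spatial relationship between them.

A is a rectangular dining table. The top is 769×530×34 mm with its upper surface at z = 750 mm. It stands on four 52×52 mm square legs, each inset 12 mm from the nearest pair of top edges, running from the floor to the underside of the top. Four apron rails, 52 mm thick and 118 mm tall, run between adjacent legs with their top edges flush with the underside of the top and their outer faces flush with the legs' outer faces.

B is a straight ladder. Two 36×55 mm vertical rails, 1259 mm tall, stand 517 mm apart (outside-to-outside) with their front faces coplanar on the −y side. 4 rungs, each 55 mm deep and 22 mm tall, span between the inner faces of the rails, front faces flush with the rails. The lowest rung's underside is at z = 229 mm and rungs are spaced 271 mm apart (underside to underside).

C is a four-legged stool. The seat is a 297×278×38 mm slab whose top surface is at z = 420 mm; four square legs, each 30×30 mm in cross-section, run from the floor (z = 0) to the underside of the seat, each flush with a corner of the seat.

The ladder is on top of the table. Three stools sit around the table at the −y, +y, −x sides.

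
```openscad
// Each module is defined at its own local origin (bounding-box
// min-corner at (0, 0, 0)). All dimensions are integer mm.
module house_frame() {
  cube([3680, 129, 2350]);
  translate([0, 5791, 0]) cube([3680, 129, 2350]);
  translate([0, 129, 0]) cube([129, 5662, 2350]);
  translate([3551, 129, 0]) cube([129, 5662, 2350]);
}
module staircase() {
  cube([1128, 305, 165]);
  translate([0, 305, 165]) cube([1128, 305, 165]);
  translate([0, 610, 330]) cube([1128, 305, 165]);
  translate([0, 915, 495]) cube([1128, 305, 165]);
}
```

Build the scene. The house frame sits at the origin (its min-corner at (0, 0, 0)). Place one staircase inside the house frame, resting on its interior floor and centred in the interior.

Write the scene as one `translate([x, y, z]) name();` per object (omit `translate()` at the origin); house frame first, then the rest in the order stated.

house_frame();
translate([1276, 2350, 0]) staircase();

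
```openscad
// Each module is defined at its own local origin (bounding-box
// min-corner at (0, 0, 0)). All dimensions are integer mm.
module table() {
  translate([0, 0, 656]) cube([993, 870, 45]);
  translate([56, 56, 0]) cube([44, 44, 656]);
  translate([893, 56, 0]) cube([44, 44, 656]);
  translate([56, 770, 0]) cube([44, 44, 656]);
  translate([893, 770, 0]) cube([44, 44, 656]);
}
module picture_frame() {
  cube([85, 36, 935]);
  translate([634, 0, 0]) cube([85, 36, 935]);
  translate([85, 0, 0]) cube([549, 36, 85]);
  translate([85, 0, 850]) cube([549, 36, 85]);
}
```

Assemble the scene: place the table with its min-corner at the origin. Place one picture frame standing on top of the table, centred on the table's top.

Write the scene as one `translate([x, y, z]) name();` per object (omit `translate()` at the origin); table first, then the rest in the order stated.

table();
translate([137, 417, 701]) picture_frame();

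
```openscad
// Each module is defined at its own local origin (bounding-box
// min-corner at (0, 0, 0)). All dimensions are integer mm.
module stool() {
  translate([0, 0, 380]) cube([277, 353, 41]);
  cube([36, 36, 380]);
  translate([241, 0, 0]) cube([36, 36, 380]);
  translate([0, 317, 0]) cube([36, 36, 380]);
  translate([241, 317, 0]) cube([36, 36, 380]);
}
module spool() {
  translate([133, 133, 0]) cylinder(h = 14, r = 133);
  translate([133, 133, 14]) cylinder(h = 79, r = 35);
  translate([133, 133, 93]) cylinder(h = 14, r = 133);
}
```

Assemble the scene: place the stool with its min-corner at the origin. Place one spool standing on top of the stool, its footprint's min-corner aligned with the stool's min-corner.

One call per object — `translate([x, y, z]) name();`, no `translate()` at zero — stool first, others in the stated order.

stool();
translate([0, 0, 421]) spool();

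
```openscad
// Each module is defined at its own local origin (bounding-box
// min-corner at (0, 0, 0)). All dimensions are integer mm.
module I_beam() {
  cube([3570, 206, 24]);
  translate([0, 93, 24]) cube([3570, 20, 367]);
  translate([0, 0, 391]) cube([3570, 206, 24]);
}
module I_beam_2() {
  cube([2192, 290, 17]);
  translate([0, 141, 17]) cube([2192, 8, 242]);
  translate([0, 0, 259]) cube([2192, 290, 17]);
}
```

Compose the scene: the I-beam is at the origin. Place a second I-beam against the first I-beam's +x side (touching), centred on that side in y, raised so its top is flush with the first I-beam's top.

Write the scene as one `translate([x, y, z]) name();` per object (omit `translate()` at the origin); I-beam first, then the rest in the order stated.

I_beam();
translate([3570, -42, 139]) I_beam_2();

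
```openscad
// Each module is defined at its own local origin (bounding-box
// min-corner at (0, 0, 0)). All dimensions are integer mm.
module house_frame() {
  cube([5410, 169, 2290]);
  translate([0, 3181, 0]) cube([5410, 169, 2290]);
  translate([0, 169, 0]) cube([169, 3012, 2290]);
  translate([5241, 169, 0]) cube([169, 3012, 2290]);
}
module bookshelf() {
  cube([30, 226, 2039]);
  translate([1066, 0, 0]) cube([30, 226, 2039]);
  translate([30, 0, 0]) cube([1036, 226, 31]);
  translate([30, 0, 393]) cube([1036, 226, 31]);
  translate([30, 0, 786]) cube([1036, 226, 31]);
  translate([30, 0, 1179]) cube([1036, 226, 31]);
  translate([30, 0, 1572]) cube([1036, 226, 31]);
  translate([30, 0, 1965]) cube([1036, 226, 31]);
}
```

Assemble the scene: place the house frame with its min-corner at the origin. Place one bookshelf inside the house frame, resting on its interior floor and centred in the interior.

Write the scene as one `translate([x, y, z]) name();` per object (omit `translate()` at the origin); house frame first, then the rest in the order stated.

house_frame();
translate([2157, 1562, 0]) bookshelf();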